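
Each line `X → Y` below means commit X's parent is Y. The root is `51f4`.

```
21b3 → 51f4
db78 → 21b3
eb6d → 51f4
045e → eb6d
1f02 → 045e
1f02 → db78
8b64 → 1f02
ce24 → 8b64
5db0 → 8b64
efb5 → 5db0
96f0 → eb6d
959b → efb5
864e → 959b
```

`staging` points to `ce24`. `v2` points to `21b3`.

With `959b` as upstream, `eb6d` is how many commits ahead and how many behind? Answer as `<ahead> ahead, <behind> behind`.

Reachable from eb6d: {51f4, eb6d}.
Reachable from 959b: {045e, 1f02, 21b3, 51f4, 5db0, 8b64, 959b, db78, eb6d, efb5}.
Only in eb6d's history (ahead): {} — 0.
Only in 959b's history (behind): {045e, 1f02, 21b3, 5db0, 8b64, 959b, db78, efb5} — 8.

0 ahead, 8 behind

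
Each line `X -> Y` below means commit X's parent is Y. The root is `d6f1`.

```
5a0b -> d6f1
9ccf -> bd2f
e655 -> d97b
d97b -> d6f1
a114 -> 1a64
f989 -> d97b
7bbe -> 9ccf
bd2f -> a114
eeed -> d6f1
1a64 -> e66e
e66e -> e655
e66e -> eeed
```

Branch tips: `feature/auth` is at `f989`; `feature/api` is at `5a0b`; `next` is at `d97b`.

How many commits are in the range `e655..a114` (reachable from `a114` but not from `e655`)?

4

Reachable from a114: {1a64, a114, d6f1, d97b, e655, e66e, eeed}.
Reachable from e655: {d6f1, d97b, e655}.
In a114's history but not e655's: {1a64, a114, e66e, eeed} — 4 commits.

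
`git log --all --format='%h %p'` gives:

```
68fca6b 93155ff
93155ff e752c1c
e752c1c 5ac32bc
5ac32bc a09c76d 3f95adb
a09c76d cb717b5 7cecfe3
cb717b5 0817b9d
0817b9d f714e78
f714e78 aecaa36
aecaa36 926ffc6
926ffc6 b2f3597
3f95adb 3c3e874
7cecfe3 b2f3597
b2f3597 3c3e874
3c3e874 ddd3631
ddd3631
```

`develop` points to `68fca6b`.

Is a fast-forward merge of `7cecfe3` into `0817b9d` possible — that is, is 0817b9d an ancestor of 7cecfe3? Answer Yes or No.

A fast-forward from 0817b9d to 7cecfe3 is possible iff 0817b9d is an ancestor of 7cecfe3.
Ancestors of 7cecfe3: {3c3e874, 7cecfe3, b2f3597, ddd3631}.
0817b9d is not among them, so fast-forward is not possible.

No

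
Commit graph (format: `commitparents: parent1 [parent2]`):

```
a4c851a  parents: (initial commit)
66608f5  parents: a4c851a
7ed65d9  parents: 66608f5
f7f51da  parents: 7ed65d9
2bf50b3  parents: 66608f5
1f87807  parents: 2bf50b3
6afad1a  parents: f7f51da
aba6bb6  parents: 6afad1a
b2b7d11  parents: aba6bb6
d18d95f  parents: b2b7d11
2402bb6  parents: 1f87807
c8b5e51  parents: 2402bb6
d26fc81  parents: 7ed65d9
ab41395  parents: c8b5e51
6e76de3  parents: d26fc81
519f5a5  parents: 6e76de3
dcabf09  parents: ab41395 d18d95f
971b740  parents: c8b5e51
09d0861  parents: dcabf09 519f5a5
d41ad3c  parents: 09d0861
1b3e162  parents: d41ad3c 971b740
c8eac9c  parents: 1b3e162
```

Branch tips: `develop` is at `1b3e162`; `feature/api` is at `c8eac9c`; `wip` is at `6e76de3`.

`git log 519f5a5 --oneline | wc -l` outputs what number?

Walking parent pointers from 519f5a5: reachable set = {519f5a5, 66608f5, 6e76de3, 7ed65d9, a4c851a, d26fc81}.
That is 6 commits.

6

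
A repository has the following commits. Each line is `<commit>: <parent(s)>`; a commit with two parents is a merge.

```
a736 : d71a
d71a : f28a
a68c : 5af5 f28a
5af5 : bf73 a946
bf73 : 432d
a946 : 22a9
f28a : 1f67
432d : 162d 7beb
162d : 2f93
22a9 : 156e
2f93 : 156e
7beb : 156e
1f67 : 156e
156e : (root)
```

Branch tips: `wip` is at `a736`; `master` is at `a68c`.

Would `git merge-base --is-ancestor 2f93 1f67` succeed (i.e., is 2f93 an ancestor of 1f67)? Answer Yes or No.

No

Ancestors of 1f67: {156e, 1f67}.
2f93 is not in that set, so it is not an ancestor of 1f67.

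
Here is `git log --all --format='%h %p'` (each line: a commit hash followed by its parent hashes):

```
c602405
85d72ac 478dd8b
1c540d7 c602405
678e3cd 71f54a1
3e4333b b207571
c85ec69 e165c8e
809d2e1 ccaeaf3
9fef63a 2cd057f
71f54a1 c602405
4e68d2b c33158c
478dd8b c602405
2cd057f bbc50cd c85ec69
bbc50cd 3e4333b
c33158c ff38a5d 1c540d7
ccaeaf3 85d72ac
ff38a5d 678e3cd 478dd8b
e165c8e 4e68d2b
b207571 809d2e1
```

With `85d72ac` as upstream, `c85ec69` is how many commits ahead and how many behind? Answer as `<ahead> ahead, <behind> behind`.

Reachable from c85ec69: {1c540d7, 478dd8b, 4e68d2b, 678e3cd, 71f54a1, c33158c, c602405, c85ec69, e165c8e, ff38a5d}.
Reachable from 85d72ac: {478dd8b, 85d72ac, c602405}.
Only in c85ec69's history (ahead): {1c540d7, 4e68d2b, 678e3cd, 71f54a1, c33158c, c85ec69, e165c8e, ff38a5d} — 8.
Only in 85d72ac's history (behind): {85d72ac} — 1.

8 ahead, 1 behind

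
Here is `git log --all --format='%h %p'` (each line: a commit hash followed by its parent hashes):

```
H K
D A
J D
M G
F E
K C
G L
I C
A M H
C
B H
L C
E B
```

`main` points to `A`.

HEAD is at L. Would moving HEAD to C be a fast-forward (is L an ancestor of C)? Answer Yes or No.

No

A fast-forward from L to C is possible iff L is an ancestor of C.
Ancestors of C: {C}.
L is not among them, so fast-forward is not possible.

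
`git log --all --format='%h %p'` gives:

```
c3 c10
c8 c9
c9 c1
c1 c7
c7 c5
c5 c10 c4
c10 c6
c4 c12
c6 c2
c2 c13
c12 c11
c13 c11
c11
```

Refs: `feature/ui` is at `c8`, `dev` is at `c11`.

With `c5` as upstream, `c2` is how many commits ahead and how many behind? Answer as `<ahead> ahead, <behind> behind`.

Reachable from c2: {c11, c13, c2}.
Reachable from c5: {c10, c11, c12, c13, c2, c4, c5, c6}.
Only in c2's history (ahead): {} — 0.
Only in c5's history (behind): {c10, c12, c4, c5, c6} — 5.

0 ahead, 5 behind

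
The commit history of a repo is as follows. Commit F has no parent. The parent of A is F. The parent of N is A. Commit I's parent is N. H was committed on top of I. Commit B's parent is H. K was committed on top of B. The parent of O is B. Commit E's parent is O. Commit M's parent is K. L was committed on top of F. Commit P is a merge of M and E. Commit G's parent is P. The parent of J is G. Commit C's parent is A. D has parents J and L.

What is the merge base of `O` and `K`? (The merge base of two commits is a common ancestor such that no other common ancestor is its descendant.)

Ancestors of O: {A, B, F, H, I, N, O}.
Ancestors of K: {A, B, F, H, I, K, N}.
Common ancestors: {A, B, F, H, I, N}.
Among these, B is not an ancestor of any other common ancestor — it is the merge base.

B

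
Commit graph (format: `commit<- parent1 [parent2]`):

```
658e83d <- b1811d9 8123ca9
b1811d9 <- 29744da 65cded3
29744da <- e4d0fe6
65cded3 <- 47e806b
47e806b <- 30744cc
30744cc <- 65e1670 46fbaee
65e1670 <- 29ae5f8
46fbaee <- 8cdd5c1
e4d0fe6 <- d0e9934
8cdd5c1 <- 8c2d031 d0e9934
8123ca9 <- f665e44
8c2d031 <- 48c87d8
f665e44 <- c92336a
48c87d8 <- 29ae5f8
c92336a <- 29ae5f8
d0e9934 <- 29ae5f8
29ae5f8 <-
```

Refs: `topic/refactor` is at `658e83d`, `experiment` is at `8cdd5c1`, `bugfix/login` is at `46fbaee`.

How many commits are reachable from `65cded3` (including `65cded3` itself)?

10

Walking parent pointers from 65cded3: reachable set = {29ae5f8, 30744cc, 46fbaee, 47e806b, 48c87d8, 65cded3, 65e1670, 8c2d031, 8cdd5c1, d0e9934}.
That is 10 commits.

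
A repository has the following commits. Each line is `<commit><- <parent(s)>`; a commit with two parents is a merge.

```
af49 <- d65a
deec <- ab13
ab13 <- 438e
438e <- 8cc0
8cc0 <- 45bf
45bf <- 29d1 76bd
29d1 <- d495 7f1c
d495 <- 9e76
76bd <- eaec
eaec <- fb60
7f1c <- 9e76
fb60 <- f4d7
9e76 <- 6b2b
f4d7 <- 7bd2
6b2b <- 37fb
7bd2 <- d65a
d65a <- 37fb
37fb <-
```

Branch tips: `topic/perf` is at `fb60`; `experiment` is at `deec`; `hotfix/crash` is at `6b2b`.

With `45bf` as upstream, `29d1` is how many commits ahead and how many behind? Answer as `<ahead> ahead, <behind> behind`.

0 ahead, 7 behind

Reachable from 29d1: {29d1, 37fb, 6b2b, 7f1c, 9e76, d495}.
Reachable from 45bf: {29d1, 37fb, 45bf, 6b2b, 76bd, 7bd2, 7f1c, 9e76, d495, d65a, eaec, f4d7, fb60}.
Only in 29d1's history (ahead): {} — 0.
Only in 45bf's history (behind): {45bf, 76bd, 7bd2, d65a, eaec, f4d7, fb60} — 7.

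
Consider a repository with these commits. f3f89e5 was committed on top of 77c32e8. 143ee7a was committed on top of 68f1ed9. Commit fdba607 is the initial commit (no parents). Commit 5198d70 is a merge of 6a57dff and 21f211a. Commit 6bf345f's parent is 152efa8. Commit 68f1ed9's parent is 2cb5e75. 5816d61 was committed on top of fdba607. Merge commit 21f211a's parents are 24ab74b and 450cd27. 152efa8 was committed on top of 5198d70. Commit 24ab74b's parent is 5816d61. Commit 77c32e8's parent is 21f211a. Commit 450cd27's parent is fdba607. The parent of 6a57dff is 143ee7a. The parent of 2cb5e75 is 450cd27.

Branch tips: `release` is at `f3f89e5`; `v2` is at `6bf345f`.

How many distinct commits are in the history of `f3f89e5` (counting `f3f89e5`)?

7

Walking parent pointers from f3f89e5: reachable set = {21f211a, 24ab74b, 450cd27, 5816d61, 77c32e8, f3f89e5, fdba607}.
That is 7 commits.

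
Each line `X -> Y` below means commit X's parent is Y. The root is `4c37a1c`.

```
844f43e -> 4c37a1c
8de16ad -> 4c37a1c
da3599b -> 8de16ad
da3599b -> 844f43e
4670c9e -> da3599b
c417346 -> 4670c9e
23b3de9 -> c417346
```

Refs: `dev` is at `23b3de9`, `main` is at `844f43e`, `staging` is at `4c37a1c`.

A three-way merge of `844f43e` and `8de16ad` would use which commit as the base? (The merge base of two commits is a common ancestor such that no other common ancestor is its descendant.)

Ancestors of 844f43e: {4c37a1c, 844f43e}.
Ancestors of 8de16ad: {4c37a1c, 8de16ad}.
Common ancestors: {4c37a1c}.
The only common ancestor is 4c37a1c, so it is the merge base.

4c37a1c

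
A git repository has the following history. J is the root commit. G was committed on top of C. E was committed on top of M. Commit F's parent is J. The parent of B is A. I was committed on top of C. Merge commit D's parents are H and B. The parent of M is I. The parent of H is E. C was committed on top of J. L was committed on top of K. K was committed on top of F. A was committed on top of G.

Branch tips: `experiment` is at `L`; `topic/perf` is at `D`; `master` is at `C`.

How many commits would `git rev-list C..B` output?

3

Reachable from B: {A, B, C, G, J}.
Reachable from C: {C, J}.
In B's history but not C's: {A, B, G} — 3 commits.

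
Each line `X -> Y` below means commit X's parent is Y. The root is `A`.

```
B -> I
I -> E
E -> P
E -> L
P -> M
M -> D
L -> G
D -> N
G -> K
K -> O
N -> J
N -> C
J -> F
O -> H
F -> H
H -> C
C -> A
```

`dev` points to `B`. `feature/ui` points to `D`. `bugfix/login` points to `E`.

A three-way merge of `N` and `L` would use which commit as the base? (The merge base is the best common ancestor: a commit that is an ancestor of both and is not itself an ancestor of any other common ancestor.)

H

Ancestors of N: {A, C, F, H, J, N}.
Ancestors of L: {A, C, G, H, K, L, O}.
Common ancestors: {A, C, H}.
Among these, H is not an ancestor of any other common ancestor — it is the merge base.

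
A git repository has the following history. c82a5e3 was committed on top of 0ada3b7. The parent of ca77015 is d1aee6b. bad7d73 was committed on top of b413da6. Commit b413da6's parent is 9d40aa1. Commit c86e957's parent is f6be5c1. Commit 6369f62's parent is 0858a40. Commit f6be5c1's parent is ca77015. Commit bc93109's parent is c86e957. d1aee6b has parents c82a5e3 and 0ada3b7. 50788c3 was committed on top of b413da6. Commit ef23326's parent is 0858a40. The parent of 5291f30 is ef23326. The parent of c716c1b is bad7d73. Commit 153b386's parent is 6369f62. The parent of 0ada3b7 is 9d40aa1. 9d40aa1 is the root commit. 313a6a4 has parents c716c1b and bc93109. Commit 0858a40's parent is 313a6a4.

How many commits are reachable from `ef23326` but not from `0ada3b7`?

12

Reachable from ef23326: {0858a40, 0ada3b7, 313a6a4, 9d40aa1, b413da6, bad7d73, bc93109, c716c1b, c82a5e3, c86e957, ca77015, d1aee6b, ef23326, f6be5c1}.
Reachable from 0ada3b7: {0ada3b7, 9d40aa1}.
In ef23326's history but not 0ada3b7's: {0858a40, 313a6a4, b413da6, bad7d73, bc93109, c716c1b, c82a5e3, c86e957, ca77015, d1aee6b, ef23326, f6be5c1} — 12 commits.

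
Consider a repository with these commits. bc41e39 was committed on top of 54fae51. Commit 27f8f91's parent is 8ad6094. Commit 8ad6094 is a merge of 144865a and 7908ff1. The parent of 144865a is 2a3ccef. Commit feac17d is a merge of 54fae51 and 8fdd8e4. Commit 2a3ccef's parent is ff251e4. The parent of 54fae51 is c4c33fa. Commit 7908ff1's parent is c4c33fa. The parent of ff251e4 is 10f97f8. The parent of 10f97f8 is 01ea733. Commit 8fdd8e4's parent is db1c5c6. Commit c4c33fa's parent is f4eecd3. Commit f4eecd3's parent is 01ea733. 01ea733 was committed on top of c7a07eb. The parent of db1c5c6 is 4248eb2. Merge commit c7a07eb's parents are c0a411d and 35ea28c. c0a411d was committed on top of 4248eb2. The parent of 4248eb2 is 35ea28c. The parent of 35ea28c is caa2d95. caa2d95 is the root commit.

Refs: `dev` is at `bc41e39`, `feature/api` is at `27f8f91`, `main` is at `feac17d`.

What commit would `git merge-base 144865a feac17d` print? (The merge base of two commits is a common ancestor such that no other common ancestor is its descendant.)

Ancestors of 144865a: {01ea733, 10f97f8, 144865a, 2a3ccef, 35ea28c, 4248eb2, c0a411d, c7a07eb, caa2d95, ff251e4}.
Ancestors of feac17d: {01ea733, 35ea28c, 4248eb2, 54fae51, 8fdd8e4, c0a411d, c4c33fa, c7a07eb, caa2d95, db1c5c6, f4eecd3, feac17d}.
Common ancestors: {01ea733, 35ea28c, 4248eb2, c0a411d, c7a07eb, caa2d95}.
Among these, 01ea733 is not an ancestor of any other common ancestor — it is the merge base.

01ea733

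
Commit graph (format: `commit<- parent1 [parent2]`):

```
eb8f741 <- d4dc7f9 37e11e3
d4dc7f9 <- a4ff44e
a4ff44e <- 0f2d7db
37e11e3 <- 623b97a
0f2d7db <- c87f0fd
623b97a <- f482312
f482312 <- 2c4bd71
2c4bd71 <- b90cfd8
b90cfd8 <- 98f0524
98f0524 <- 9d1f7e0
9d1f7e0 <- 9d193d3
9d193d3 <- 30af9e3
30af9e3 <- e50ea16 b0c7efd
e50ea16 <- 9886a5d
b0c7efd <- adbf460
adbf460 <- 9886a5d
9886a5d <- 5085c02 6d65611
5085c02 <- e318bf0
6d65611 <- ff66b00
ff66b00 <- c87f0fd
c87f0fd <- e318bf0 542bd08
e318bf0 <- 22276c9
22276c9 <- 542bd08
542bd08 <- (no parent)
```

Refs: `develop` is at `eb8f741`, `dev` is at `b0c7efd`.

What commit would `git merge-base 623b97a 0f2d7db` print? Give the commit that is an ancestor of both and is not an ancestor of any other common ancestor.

Ancestors of 623b97a: {22276c9, 2c4bd71, 30af9e3, 5085c02, 542bd08, 623b97a, 6d65611, 9886a5d, 98f0524, 9d193d3, 9d1f7e0, adbf460, b0c7efd, b90cfd8, c87f0fd, e318bf0, e50ea16, f482312, ff66b00}.
Ancestors of 0f2d7db: {0f2d7db, 22276c9, 542bd08, c87f0fd, e318bf0}.
Common ancestors: {22276c9, 542bd08, c87f0fd, e318bf0}.
Among these, c87f0fd is not an ancestor of any other common ancestor — it is the merge base.

c87f0fd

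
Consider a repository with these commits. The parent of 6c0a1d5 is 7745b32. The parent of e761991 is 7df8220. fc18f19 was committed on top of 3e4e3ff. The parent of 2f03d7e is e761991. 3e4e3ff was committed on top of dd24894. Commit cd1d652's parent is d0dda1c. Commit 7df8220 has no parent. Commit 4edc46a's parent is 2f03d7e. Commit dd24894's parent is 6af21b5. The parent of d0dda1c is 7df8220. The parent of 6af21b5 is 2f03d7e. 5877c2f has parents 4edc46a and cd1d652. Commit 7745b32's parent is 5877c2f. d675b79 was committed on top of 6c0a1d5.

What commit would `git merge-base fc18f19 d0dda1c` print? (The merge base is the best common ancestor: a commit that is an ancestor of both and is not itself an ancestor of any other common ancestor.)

Ancestors of fc18f19: {2f03d7e, 3e4e3ff, 6af21b5, 7df8220, dd24894, e761991, fc18f19}.
Ancestors of d0dda1c: {7df8220, d0dda1c}.
Common ancestors: {7df8220}.
The only common ancestor is 7df8220, so it is the merge base.

7df8220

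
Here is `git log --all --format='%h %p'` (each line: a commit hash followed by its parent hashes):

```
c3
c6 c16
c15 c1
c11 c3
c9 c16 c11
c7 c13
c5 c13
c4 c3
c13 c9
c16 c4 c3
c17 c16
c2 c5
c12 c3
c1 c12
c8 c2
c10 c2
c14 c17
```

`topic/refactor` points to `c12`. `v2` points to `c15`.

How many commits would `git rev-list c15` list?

Walking parent pointers from c15: reachable set = {c1, c12, c15, c3}.
That is 4 commits.

4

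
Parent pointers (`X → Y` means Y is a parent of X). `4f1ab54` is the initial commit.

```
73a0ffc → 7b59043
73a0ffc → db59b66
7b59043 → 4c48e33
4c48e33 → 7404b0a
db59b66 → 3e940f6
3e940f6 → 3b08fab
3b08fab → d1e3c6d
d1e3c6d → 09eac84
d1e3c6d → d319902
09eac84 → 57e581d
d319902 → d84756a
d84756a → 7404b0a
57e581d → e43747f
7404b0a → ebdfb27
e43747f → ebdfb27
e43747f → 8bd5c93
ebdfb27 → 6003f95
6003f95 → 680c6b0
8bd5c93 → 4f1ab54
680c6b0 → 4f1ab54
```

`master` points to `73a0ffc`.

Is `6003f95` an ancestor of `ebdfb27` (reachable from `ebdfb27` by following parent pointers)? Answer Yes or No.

Ancestors of ebdfb27 (commits reachable by following parents): {4f1ab54, 6003f95, 680c6b0, ebdfb27}.
6003f95 is in that set, so it is an ancestor of ebdfb27.

Yes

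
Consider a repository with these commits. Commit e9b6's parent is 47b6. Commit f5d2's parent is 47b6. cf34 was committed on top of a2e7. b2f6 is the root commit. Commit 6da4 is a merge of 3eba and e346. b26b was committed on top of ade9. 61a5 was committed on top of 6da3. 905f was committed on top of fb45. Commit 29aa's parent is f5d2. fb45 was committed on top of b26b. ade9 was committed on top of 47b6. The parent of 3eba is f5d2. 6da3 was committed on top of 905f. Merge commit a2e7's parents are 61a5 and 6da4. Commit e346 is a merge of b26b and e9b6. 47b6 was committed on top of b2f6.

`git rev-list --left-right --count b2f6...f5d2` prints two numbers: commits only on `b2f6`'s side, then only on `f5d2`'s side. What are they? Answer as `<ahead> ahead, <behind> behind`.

0 ahead, 2 behind

Reachable from b2f6: {b2f6}.
Reachable from f5d2: {47b6, b2f6, f5d2}.
Only in b2f6's history (ahead): {} — 0.
Only in f5d2's history (behind): {47b6, f5d2} — 2.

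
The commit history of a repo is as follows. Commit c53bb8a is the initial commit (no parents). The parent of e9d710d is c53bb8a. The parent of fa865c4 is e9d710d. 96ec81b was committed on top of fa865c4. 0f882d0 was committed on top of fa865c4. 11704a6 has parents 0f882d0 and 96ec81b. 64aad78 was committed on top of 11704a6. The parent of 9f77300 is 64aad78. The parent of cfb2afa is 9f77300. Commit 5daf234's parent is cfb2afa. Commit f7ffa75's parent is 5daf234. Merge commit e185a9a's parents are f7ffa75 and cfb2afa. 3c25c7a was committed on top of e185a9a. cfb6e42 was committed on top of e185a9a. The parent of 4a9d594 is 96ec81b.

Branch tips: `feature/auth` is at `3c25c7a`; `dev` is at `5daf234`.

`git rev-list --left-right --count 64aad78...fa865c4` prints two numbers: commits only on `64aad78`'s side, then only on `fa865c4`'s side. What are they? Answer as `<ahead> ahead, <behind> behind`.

Reachable from 64aad78: {0f882d0, 11704a6, 64aad78, 96ec81b, c53bb8a, e9d710d, fa865c4}.
Reachable from fa865c4: {c53bb8a, e9d710d, fa865c4}.
Only in 64aad78's history (ahead): {0f882d0, 11704a6, 64aad78, 96ec81b} — 4.
Only in fa865c4's history (behind): {} — 0.

4 ahead, 0 behind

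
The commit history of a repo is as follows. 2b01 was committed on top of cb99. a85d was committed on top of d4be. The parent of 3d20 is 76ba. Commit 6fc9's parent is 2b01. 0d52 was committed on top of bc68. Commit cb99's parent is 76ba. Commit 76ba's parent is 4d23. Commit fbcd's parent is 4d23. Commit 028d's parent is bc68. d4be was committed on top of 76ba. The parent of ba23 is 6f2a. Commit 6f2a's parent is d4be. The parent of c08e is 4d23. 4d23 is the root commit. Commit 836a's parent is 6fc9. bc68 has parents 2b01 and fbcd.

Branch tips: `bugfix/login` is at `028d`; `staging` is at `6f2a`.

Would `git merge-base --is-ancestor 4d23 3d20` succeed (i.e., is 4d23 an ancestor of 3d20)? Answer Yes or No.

Ancestors of 3d20 (commits reachable by following parents): {3d20, 4d23, 76ba}.
4d23 is in that set, so it is an ancestor of 3d20.

Yes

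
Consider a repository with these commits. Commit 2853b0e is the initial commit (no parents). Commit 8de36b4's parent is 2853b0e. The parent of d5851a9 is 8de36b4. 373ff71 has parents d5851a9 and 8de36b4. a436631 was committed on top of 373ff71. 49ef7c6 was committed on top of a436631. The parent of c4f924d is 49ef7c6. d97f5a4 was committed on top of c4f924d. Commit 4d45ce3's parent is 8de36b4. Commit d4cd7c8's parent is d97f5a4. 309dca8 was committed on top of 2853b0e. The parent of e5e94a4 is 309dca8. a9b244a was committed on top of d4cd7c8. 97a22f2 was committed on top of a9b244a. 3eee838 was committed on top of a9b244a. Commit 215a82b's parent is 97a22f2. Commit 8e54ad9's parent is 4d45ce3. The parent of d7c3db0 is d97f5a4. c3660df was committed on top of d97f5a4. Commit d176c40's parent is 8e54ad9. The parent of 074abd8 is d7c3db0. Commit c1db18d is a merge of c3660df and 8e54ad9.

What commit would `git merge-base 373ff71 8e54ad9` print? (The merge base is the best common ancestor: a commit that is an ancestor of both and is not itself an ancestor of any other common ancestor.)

8de36b4

Ancestors of 373ff71: {2853b0e, 373ff71, 8de36b4, d5851a9}.
Ancestors of 8e54ad9: {2853b0e, 4d45ce3, 8de36b4, 8e54ad9}.
Common ancestors: {2853b0e, 8de36b4}.
Among these, 8de36b4 is not an ancestor of any other common ancestor — it is the merge base.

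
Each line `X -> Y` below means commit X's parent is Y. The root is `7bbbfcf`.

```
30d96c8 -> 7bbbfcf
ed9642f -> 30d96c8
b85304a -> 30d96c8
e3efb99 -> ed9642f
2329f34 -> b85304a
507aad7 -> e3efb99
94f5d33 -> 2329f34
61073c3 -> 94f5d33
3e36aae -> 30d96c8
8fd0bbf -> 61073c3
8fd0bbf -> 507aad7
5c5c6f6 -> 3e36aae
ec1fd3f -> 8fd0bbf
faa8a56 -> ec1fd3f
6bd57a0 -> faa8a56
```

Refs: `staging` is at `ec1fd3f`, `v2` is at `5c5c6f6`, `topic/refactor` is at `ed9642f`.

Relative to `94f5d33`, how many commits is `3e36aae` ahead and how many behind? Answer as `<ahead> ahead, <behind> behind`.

Reachable from 3e36aae: {30d96c8, 3e36aae, 7bbbfcf}.
Reachable from 94f5d33: {2329f34, 30d96c8, 7bbbfcf, 94f5d33, b85304a}.
Only in 3e36aae's history (ahead): {3e36aae} — 1.
Only in 94f5d33's history (behind): {2329f34, 94f5d33, b85304a} — 3.

1 ahead, 3 behind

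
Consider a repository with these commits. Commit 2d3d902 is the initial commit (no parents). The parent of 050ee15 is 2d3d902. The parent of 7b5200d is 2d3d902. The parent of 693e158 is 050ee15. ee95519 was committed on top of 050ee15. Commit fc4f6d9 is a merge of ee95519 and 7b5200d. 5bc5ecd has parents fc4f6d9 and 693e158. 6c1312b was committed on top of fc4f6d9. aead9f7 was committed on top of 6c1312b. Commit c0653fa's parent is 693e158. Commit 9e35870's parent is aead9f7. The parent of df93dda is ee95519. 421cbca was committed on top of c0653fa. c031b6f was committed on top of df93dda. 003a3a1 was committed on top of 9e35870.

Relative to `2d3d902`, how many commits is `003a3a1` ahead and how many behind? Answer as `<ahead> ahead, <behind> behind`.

Reachable from 003a3a1: {003a3a1, 050ee15, 2d3d902, 6c1312b, 7b5200d, 9e35870, aead9f7, ee95519, fc4f6d9}.
Reachable from 2d3d902: {2d3d902}.
Only in 003a3a1's history (ahead): {003a3a1, 050ee15, 6c1312b, 7b5200d, 9e35870, aead9f7, ee95519, fc4f6d9} — 8.
Only in 2d3d902's history (behind): {} — 0.

8 ahead, 0 behind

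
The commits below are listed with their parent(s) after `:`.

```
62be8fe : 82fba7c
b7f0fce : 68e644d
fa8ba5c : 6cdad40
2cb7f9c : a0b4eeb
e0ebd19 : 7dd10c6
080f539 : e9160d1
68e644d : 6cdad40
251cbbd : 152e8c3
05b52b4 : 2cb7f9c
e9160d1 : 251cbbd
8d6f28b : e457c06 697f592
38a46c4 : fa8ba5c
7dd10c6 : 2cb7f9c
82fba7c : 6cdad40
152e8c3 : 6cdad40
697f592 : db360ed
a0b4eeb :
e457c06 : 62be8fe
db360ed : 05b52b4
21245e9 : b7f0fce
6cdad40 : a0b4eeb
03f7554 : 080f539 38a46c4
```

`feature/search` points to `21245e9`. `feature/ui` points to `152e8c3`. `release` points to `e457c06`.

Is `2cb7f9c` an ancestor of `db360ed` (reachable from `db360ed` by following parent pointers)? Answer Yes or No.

Ancestors of db360ed (commits reachable by following parents): {05b52b4, 2cb7f9c, a0b4eeb, db360ed}.
2cb7f9c is in that set, so it is an ancestor of db360ed.

Yes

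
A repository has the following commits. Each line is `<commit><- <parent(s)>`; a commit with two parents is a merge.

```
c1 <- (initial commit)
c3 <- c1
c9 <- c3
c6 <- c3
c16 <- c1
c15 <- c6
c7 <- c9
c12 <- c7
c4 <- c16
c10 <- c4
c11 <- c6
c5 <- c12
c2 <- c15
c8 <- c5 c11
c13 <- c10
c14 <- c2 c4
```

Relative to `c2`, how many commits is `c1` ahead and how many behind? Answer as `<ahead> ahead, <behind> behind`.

0 ahead, 4 behind

Reachable from c1: {c1}.
Reachable from c2: {c1, c15, c2, c3, c6}.
Only in c1's history (ahead): {} — 0.
Only in c2's history (behind): {c15, c2, c3, c6} — 4.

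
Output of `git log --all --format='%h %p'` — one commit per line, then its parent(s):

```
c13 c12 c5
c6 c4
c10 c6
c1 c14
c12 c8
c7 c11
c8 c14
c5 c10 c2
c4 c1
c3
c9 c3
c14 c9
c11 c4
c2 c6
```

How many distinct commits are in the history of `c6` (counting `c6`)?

Walking parent pointers from c6: reachable set = {c1, c14, c3, c4, c6, c9}.
That is 6 commits.

6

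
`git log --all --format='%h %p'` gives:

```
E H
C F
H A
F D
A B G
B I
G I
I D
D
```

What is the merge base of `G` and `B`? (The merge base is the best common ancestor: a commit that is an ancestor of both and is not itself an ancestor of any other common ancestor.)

I

Ancestors of G: {D, G, I}.
Ancestors of B: {B, D, I}.
Common ancestors: {D, I}.
Among these, I is not an ancestor of any other common ancestor — it is the merge base.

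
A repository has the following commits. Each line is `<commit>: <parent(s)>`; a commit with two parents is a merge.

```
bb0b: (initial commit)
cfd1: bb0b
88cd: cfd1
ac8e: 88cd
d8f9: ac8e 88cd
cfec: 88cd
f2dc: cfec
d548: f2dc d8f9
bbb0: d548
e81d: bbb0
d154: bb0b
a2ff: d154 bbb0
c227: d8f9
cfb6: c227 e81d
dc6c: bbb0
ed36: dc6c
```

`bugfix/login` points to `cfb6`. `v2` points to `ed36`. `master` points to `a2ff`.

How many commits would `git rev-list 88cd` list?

3

Walking parent pointers from 88cd: reachable set = {88cd, bb0b, cfd1}.
That is 3 commits.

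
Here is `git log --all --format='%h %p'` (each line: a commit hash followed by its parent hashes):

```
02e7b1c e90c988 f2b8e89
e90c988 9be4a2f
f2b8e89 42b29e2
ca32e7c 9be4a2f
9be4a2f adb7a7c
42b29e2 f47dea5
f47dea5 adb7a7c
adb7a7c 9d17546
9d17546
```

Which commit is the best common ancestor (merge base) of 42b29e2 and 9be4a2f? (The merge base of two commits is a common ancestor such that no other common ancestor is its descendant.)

adb7a7c

Ancestors of 42b29e2: {42b29e2, 9d17546, adb7a7c, f47dea5}.
Ancestors of 9be4a2f: {9be4a2f, 9d17546, adb7a7c}.
Common ancestors: {9d17546, adb7a7c}.
Among these, adb7a7c is not an ancestor of any other common ancestor — it is the merge base.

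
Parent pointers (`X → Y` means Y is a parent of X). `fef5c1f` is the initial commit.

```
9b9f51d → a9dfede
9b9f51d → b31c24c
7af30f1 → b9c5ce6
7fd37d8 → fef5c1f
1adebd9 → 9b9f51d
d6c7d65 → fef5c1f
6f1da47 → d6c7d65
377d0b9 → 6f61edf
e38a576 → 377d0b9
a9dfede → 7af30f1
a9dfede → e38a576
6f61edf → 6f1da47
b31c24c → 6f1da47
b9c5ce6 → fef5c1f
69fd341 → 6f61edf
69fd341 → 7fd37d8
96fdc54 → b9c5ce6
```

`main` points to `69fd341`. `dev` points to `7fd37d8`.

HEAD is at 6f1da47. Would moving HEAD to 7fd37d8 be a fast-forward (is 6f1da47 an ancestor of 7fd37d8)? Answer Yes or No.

A fast-forward from 6f1da47 to 7fd37d8 is possible iff 6f1da47 is an ancestor of 7fd37d8.
Ancestors of 7fd37d8: {7fd37d8, fef5c1f}.
6f1da47 is not among them, so fast-forward is not possible.

No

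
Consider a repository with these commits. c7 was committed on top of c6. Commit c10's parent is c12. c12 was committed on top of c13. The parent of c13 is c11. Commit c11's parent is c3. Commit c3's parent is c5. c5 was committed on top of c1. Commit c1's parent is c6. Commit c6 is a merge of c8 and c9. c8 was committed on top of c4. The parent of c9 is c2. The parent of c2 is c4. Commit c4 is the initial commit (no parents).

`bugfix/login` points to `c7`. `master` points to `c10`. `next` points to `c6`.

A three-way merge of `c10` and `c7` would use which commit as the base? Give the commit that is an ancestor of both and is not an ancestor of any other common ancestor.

Ancestors of c10: {c1, c10, c11, c12, c13, c2, c3, c4, c5, c6, c8, c9}.
Ancestors of c7: {c2, c4, c6, c7, c8, c9}.
Common ancestors: {c2, c4, c6, c8, c9}.
Among these, c6 is not an ancestor of any other common ancestor — it is the merge base.

c6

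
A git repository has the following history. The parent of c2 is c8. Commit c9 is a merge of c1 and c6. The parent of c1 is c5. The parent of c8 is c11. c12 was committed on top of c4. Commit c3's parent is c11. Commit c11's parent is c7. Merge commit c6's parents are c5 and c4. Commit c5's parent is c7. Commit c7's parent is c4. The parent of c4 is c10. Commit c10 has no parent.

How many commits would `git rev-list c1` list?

Walking parent pointers from c1: reachable set = {c1, c10, c4, c5, c7}.
That is 5 commits.

5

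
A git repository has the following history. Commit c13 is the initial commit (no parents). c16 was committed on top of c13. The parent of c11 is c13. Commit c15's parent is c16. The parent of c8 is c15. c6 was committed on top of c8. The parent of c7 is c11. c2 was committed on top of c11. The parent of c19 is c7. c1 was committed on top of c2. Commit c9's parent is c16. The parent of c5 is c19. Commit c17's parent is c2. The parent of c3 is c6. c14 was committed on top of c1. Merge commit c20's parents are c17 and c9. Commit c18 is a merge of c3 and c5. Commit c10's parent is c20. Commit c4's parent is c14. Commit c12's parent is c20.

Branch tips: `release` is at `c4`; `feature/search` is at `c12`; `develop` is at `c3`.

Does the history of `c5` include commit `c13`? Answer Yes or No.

Ancestors of c5 (commits reachable by following parents): {c11, c13, c19, c5, c7}.
c13 is in that set, so it is an ancestor of c5.

Yes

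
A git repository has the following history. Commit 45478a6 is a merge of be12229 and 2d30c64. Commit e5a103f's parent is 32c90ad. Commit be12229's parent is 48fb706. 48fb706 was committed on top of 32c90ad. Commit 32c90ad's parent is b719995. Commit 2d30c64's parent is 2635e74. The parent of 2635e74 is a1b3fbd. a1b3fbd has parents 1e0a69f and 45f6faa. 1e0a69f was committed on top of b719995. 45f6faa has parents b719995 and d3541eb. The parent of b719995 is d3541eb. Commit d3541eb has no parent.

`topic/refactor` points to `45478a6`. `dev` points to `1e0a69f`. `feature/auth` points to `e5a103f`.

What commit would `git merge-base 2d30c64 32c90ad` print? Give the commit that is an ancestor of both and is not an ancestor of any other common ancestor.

b719995

Ancestors of 2d30c64: {1e0a69f, 2635e74, 2d30c64, 45f6faa, a1b3fbd, b719995, d3541eb}.
Ancestors of 32c90ad: {32c90ad, b719995, d3541eb}.
Common ancestors: {b719995, d3541eb}.
Among these, b719995 is not an ancestor of any other common ancestor — it is the merge base.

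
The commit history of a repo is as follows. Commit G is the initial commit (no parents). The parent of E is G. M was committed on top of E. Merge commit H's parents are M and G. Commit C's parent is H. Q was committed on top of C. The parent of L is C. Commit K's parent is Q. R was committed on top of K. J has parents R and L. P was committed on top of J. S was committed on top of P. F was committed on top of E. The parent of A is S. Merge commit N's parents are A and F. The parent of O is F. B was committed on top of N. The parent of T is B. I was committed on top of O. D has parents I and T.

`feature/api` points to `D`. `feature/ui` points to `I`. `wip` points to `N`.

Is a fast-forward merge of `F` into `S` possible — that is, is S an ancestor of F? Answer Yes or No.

A fast-forward from S to F is possible iff S is an ancestor of F.
Ancestors of F: {E, F, G}.
S is not among them, so fast-forward is not possible.

No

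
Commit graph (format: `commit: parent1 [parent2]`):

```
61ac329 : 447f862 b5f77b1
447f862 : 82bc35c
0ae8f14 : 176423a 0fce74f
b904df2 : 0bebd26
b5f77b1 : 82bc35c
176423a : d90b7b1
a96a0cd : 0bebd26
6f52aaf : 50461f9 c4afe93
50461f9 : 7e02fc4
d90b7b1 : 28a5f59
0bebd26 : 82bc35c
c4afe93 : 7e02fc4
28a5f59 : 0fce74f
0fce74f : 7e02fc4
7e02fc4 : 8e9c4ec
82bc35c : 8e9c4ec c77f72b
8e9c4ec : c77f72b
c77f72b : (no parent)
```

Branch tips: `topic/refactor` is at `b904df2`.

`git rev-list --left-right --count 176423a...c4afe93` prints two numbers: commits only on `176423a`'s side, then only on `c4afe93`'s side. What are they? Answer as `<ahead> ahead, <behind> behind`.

Reachable from 176423a: {0fce74f, 176423a, 28a5f59, 7e02fc4, 8e9c4ec, c77f72b, d90b7b1}.
Reachable from c4afe93: {7e02fc4, 8e9c4ec, c4afe93, c77f72b}.
Only in 176423a's history (ahead): {0fce74f, 176423a, 28a5f59, d90b7b1} — 4.
Only in c4afe93's history (behind): {c4afe93} — 1.

4 ahead, 1 behind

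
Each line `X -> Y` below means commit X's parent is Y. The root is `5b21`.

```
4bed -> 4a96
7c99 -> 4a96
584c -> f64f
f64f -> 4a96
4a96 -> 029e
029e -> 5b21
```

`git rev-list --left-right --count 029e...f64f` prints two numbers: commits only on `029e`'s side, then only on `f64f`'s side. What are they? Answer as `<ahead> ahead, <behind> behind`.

0 ahead, 2 behind

Reachable from 029e: {029e, 5b21}.
Reachable from f64f: {029e, 4a96, 5b21, f64f}.
Only in 029e's history (ahead): {} — 0.
Only in f64f's history (behind): {4a96, f64f} — 2.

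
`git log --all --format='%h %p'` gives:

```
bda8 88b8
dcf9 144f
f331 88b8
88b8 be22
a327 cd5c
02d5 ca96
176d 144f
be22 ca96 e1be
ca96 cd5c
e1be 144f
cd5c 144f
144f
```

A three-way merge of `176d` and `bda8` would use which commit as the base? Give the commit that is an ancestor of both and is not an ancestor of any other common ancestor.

144f

Ancestors of 176d: {144f, 176d}.
Ancestors of bda8: {144f, 88b8, bda8, be22, ca96, cd5c, e1be}.
Common ancestors: {144f}.
The only common ancestor is 144f, so it is the merge base.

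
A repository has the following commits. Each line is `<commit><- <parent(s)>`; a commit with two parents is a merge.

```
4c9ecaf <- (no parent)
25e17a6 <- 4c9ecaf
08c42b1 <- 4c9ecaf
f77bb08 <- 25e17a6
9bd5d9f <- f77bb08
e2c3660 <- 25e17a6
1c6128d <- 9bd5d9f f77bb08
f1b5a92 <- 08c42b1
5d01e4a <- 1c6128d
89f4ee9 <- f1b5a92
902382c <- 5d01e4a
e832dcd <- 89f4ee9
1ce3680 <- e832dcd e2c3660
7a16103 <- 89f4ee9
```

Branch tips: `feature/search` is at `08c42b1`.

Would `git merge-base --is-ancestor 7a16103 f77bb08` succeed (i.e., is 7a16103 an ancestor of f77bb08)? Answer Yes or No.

Ancestors of f77bb08: {25e17a6, 4c9ecaf, f77bb08}.
7a16103 is not in that set, so it is not an ancestor of f77bb08.

No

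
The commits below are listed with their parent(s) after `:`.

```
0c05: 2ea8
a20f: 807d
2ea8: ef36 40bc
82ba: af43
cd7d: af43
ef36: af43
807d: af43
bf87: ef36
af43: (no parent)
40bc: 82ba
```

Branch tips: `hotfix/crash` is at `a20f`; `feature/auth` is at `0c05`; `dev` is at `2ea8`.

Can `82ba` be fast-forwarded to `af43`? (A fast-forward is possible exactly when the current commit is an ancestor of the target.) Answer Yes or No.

No

A fast-forward from 82ba to af43 is possible iff 82ba is an ancestor of af43.
Ancestors of af43: {af43}.
82ba is not among them, so fast-forward is not possible.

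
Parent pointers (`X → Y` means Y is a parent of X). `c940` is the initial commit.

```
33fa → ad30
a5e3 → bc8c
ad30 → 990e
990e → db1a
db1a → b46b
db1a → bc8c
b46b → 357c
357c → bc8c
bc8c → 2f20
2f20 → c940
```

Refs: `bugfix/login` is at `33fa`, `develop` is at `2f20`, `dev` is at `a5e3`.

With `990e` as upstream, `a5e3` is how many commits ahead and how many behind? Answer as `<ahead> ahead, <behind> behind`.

Reachable from a5e3: {2f20, a5e3, bc8c, c940}.
Reachable from 990e: {2f20, 357c, 990e, b46b, bc8c, c940, db1a}.
Only in a5e3's history (ahead): {a5e3} — 1.
Only in 990e's history (behind): {357c, 990e, b46b, db1a} — 4.

1 ahead, 4 behind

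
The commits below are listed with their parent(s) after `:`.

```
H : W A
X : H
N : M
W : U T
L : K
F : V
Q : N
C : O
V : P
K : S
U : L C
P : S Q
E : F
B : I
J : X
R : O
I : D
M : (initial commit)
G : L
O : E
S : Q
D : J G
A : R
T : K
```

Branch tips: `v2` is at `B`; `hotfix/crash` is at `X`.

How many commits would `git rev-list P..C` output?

5

Reachable from C: {C, E, F, M, N, O, P, Q, S, V}.
Reachable from P: {M, N, P, Q, S}.
In C's history but not P's: {C, E, F, O, V} — 5 commits.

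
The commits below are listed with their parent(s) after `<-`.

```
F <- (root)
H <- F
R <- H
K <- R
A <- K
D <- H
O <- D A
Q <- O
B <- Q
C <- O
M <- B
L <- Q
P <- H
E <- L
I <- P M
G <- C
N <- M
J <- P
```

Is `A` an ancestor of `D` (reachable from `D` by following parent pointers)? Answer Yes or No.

Ancestors of D: {D, F, H}.
A is not in that set, so it is not an ancestor of D.

No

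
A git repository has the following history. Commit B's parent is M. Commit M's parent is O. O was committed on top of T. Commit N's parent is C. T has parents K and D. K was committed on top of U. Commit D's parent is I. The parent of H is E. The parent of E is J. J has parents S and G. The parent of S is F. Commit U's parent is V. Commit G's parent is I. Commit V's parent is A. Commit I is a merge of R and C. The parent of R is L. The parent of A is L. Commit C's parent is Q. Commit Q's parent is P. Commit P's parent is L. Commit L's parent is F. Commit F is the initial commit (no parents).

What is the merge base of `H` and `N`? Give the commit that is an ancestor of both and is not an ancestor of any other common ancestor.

C

Ancestors of H: {C, E, F, G, H, I, J, L, P, Q, R, S}.
Ancestors of N: {C, F, L, N, P, Q}.
Common ancestors: {C, F, L, P, Q}.
Among these, C is not an ancestor of any other common ancestor — it is the merge base.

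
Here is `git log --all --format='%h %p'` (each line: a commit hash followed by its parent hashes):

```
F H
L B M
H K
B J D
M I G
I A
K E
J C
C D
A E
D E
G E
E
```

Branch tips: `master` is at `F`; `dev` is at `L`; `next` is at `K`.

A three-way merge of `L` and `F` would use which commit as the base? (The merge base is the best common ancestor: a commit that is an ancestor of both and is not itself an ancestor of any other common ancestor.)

Ancestors of L: {A, B, C, D, E, G, I, J, L, M}.
Ancestors of F: {E, F, H, K}.
Common ancestors: {E}.
The only common ancestor is E, so it is the merge base.

E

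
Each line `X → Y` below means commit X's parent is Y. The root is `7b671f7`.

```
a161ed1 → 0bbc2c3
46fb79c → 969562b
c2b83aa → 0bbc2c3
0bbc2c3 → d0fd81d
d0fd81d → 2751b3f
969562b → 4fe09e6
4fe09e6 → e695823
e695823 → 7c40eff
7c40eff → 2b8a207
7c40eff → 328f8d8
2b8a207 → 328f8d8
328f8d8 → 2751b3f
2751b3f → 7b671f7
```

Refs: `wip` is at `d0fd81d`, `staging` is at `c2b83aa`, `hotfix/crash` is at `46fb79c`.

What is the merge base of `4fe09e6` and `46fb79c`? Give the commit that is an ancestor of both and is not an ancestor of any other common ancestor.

4fe09e6

Ancestors of 4fe09e6: {2751b3f, 2b8a207, 328f8d8, 4fe09e6, 7b671f7, 7c40eff, e695823}.
Ancestors of 46fb79c: {2751b3f, 2b8a207, 328f8d8, 46fb79c, 4fe09e6, 7b671f7, 7c40eff, 969562b, e695823}.
Common ancestors: {2751b3f, 2b8a207, 328f8d8, 4fe09e6, 7b671f7, 7c40eff, e695823}.
Among these, 4fe09e6 is not an ancestor of any other common ancestor — it is the merge base.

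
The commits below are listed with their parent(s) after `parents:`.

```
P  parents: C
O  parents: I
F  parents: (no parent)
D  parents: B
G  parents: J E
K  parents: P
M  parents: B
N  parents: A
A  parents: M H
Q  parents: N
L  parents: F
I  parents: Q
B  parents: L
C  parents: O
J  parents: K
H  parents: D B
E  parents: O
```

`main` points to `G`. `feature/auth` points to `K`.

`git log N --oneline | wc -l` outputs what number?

Walking parent pointers from N: reachable set = {A, B, D, F, H, L, M, N}.
That is 8 commits.

8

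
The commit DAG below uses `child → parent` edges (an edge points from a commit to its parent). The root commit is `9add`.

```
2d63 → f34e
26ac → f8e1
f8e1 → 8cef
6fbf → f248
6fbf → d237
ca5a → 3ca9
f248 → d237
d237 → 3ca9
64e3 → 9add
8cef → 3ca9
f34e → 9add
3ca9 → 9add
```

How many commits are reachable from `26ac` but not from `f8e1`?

1

Reachable from 26ac: {26ac, 3ca9, 8cef, 9add, f8e1}.
Reachable from f8e1: {3ca9, 8cef, 9add, f8e1}.
In 26ac's history but not f8e1's: {26ac} — 1 commit.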